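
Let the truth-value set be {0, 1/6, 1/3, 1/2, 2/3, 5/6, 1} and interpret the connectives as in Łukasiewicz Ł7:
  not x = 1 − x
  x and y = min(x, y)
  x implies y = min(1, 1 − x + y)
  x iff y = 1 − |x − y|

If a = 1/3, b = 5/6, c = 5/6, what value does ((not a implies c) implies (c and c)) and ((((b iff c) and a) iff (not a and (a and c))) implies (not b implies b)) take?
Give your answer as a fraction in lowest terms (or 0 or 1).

not a = not 1/3 = 2/3
not a implies c = 2/3 implies 5/6 = 1
c and c = 5/6 and 5/6 = 5/6
(not a implies c) implies (c and c) = 1 implies 5/6 = 5/6
b iff c = 5/6 iff 5/6 = 1
(b iff c) and a = 1 and 1/3 = 1/3
not a = not 1/3 = 2/3
a and c = 1/3 and 5/6 = 1/3
not a and (a and c) = 2/3 and 1/3 = 1/3
((b iff c) and a) iff (not a and (a and c)) = 1/3 iff 1/3 = 1
not b = not 5/6 = 1/6
not b implies b = 1/6 implies 5/6 = 1
(((b iff c) and a) iff (not a and (a and c))) implies (not b implies b) = 1 implies 1 = 1
((not a implies c) implies (c and c)) and ((((b iff c) and a) iff (not a and (a and c))) implies (not b implies b)) = 5/6 and 1 = 5/6

5/6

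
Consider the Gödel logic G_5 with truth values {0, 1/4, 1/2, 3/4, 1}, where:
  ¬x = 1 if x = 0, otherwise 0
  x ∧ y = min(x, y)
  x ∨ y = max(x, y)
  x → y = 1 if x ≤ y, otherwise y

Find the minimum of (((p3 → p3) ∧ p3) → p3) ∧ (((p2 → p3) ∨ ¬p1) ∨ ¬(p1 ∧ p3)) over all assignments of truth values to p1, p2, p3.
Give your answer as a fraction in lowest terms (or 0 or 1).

Take p1 = 1/4, p2 = 1/2, p3 = 1/4:
p3 → p3 = 1/4 → 1/4 = 1
(p3 → p3) ∧ p3 = 1 ∧ 1/4 = 1/4
((p3 → p3) ∧ p3) → p3 = 1/4 → 1/4 = 1
p2 → p3 = 1/2 → 1/4 = 1/4
¬p1 = ¬1/4 = 0
(p2 → p3) ∨ ¬p1 = 1/4 ∨ 0 = 1/4
p1 ∧ p3 = 1/4 ∧ 1/4 = 1/4
¬(p1 ∧ p3) = ¬1/4 = 0
((p2 → p3) ∨ ¬p1) ∨ ¬(p1 ∧ p3) = 1/4 ∨ 0 = 1/4
(((p3 → p3) ∧ p3) → p3) ∧ (((p2 → p3) ∨ ¬p1) ∨ ¬(p1 ∧ p3)) = 1 ∧ 1/4 = 1/4
No assignment yields a value below 1/4, so this is the minimum.

1/4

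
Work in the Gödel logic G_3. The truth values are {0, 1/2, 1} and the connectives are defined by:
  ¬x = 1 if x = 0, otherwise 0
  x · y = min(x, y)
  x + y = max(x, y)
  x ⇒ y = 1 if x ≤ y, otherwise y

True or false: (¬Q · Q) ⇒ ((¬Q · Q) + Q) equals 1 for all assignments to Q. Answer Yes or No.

Yes

Q = 0 ↦ 1
Q = 1/2 ↦ 1
Q = 1 ↦ 1
Every assignment gives a value ≥ 1.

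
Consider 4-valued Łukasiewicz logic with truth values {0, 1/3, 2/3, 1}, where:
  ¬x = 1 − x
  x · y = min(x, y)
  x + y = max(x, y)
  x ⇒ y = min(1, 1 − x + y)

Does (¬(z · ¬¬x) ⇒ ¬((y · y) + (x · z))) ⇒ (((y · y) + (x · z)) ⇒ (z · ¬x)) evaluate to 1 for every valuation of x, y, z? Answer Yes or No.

No

Counterexample: take x = 2/3, y = 0, z = 2/3.
¬x = ¬2/3 = 1/3
¬¬x = ¬1/3 = 2/3
z · ¬¬x = 2/3 · 2/3 = 2/3
¬(z · ¬¬x) = ¬2/3 = 1/3
y · y = 0 · 0 = 0
x · z = 2/3 · 2/3 = 2/3
(y · y) + (x · z) = 0 + 2/3 = 2/3
¬((y · y) + (x · z)) = ¬2/3 = 1/3
¬(z · ¬¬x) ⇒ ¬((y · y) + (x · z)) = 1/3 ⇒ 1/3 = 1
y · y = 0 · 0 = 0
x · z = 2/3 · 2/3 = 2/3
(y · y) + (x · z) = 0 + 2/3 = 2/3
¬x = ¬2/3 = 1/3
z · ¬x = 2/3 · 1/3 = 1/3
((y · y) + (x · z)) ⇒ (z · ¬x) = 2/3 ⇒ 1/3 = 2/3
(¬(z · ¬¬x) ⇒ ¬((y · y) + (x · z))) ⇒ (((y · y) + (x · z)) ⇒ (z · ¬x)) = 1 ⇒ 2/3 = 2/3
This gives 2/3 ≠ 1.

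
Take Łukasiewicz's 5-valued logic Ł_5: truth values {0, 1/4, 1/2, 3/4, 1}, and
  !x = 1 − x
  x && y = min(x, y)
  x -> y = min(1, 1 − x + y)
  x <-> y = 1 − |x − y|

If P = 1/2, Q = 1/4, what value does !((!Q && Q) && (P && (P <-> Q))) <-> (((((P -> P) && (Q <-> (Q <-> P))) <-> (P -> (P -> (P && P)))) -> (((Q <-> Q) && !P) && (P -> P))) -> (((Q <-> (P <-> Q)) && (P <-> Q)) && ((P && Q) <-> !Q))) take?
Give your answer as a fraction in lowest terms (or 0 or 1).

!Q = !1/4 = 3/4
!Q && Q = 3/4 && 1/4 = 1/4
P <-> Q = 1/2 <-> 1/4 = 3/4
P && (P <-> Q) = 1/2 && 3/4 = 1/2
(!Q && Q) && (P && (P <-> Q)) = 1/4 && 1/2 = 1/4
!((!Q && Q) && (P && (P <-> Q))) = !1/4 = 3/4
P -> P = 1/2 -> 1/2 = 1
Q <-> P = 1/4 <-> 1/2 = 3/4
Q <-> (Q <-> P) = 1/4 <-> 3/4 = 1/2
(P -> P) && (Q <-> (Q <-> P)) = 1 && 1/2 = 1/2
P && P = 1/2 && 1/2 = 1/2
P -> (P && P) = 1/2 -> 1/2 = 1
P -> (P -> (P && P)) = 1/2 -> 1 = 1
((P -> P) && (Q <-> (Q <-> P))) <-> (P -> (P -> (P && P))) = 1/2 <-> 1 = 1/2
Q <-> Q = 1/4 <-> 1/4 = 1
!P = !1/2 = 1/2
(Q <-> Q) && !P = 1 && 1/2 = 1/2
P -> P = 1/2 -> 1/2 = 1
((Q <-> Q) && !P) && (P -> P) = 1/2 && 1 = 1/2
(((P -> P) && (Q <-> (Q <-> P))) <-> (P -> (P -> (P && P)))) -> (((Q <-> Q) && !P) && (P -> P)) = 1/2 -> 1/2 = 1
P <-> Q = 1/2 <-> 1/4 = 3/4
Q <-> (P <-> Q) = 1/4 <-> 3/4 = 1/2
P <-> Q = 1/2 <-> 1/4 = 3/4
(Q <-> (P <-> Q)) && (P <-> Q) = 1/2 && 3/4 = 1/2
P && Q = 1/2 && 1/4 = 1/4
!Q = !1/4 = 3/4
(P && Q) <-> !Q = 1/4 <-> 3/4 = 1/2
((Q <-> (P <-> Q)) && (P <-> Q)) && ((P && Q) <-> !Q) = 1/2 && 1/2 = 1/2
((((P -> P) && (Q <-> (Q <-> P))) <-> (P -> (P -> (P && P)))) -> (((Q <-> Q) && !P) && (P -> P))) -> (((Q <-> (P <-> Q)) && (P <-> Q)) && ((P && Q) <-> !Q)) = 1 -> 1/2 = 1/2
!((!Q && Q) && (P && (P <-> Q))) <-> (((((P -> P) && (Q <-> (Q <-> P))) <-> (P -> (P -> (P && P)))) -> (((Q <-> Q) && !P) && (P -> P))) -> (((Q <-> (P <-> Q)) && (P <-> Q)) && ((P && Q) <-> !Q))) = 3/4 <-> 1/2 = 3/4

3/4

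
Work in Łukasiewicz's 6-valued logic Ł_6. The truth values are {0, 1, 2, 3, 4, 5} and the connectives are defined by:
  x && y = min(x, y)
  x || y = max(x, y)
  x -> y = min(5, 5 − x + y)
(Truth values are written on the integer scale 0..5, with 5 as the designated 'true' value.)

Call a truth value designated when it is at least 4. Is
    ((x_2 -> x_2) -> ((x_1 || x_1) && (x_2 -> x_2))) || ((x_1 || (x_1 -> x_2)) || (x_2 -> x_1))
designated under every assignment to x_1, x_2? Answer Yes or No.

At x_1 = 1, x_2 = 3, for instance:
x_2 -> x_2 = 3 -> 3 = 5
x_1 || x_1 = 1 || 1 = 1
x_2 -> x_2 = 3 -> 3 = 5
(x_1 || x_1) && (x_2 -> x_2) = 1 && 5 = 1
(x_2 -> x_2) -> ((x_1 || x_1) && (x_2 -> x_2)) = 5 -> 1 = 1
x_1 -> x_2 = 1 -> 3 = 5
x_1 || (x_1 -> x_2) = 1 || 5 = 5
x_2 -> x_1 = 3 -> 1 = 3
(x_1 || (x_1 -> x_2)) || (x_2 -> x_1) = 5 || 3 = 5
((x_2 -> x_2) -> ((x_1 || x_1) && (x_2 -> x_2))) || ((x_1 || (x_1 -> x_2)) || (x_2 -> x_1)) = 1 || 5 = 5
and checking the remaining 35 assignments likewise gives ≥ 4 in every case.

Yes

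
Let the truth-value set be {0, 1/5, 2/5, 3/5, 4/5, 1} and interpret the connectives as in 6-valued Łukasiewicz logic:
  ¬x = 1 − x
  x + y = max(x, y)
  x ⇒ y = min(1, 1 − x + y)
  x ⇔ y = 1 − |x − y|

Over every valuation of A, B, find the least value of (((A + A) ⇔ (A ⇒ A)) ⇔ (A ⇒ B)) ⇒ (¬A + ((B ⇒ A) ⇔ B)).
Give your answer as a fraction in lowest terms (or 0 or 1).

Take A = 3/5, B = 1/5:
A + A = 3/5 + 3/5 = 3/5
A ⇒ A = 3/5 ⇒ 3/5 = 1
(A + A) ⇔ (A ⇒ A) = 3/5 ⇔ 1 = 3/5
A ⇒ B = 3/5 ⇒ 1/5 = 3/5
((A + A) ⇔ (A ⇒ A)) ⇔ (A ⇒ B) = 3/5 ⇔ 3/5 = 1
¬A = ¬3/5 = 2/5
B ⇒ A = 1/5 ⇒ 3/5 = 1
(B ⇒ A) ⇔ B = 1 ⇔ 1/5 = 1/5
¬A + ((B ⇒ A) ⇔ B) = 2/5 + 1/5 = 2/5
(((A + A) ⇔ (A ⇒ A)) ⇔ (A ⇒ B)) ⇒ (¬A + ((B ⇒ A) ⇔ B)) = 1 ⇒ 2/5 = 2/5
No assignment yields a value below 2/5, so this is the minimum.

2/5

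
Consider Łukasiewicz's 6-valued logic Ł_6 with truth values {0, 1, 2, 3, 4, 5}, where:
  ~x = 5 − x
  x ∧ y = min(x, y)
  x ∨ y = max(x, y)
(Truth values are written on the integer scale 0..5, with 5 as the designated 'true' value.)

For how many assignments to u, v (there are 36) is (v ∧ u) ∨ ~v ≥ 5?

7

value 5: 7 assignments (counts)
value 4: 9 assignments
value 3: 11 assignments
value 2: 5 assignments
value 1: 3 assignments
value 0: 1 assignment
So 7 of the 36 assignments meet the threshold.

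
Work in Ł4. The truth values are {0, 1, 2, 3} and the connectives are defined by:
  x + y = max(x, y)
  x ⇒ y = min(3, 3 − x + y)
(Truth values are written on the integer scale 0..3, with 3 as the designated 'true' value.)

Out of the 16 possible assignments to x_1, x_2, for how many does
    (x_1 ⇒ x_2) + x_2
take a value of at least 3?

x_1 = 0, x_2 = 0 ↦ 3  ≥
x_1 = 0, x_2 = 1 ↦ 3  ≥
x_1 = 0, x_2 = 2 ↦ 3  ≥
x_1 = 0, x_2 = 3 ↦ 3  ≥
x_1 = 1, x_2 = 0 ↦ 2  <
x_1 = 1, x_2 = 1 ↦ 3  ≥
x_1 = 1, x_2 = 2 ↦ 3  ≥
x_1 = 1, x_2 = 3 ↦ 3  ≥
x_1 = 2, x_2 = 0 ↦ 1  <
x_1 = 2, x_2 = 1 ↦ 2  <
x_1 = 2, x_2 = 2 ↦ 3  ≥
x_1 = 2, x_2 = 3 ↦ 3  ≥
x_1 = 3, x_2 = 0 ↦ 0  <
x_1 = 3, x_2 = 1 ↦ 1  <
x_1 = 3, x_2 = 2 ↦ 2  <
x_1 = 3, x_2 = 3 ↦ 3  ≥
So 10 of the 16 assignments meet the threshold.

10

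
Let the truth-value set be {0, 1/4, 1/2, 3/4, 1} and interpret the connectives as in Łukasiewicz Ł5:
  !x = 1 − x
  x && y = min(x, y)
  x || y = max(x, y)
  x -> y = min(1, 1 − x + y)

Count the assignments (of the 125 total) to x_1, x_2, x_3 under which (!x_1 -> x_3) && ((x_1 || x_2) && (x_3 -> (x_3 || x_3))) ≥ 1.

value 1: 35 assignments (counts)
value 3/4: 33 assignments
value 1/2: 28 assignments
value 1/4: 20 assignments
value 0: 9 assignments
So 35 of the 125 assignments meet the threshold.

35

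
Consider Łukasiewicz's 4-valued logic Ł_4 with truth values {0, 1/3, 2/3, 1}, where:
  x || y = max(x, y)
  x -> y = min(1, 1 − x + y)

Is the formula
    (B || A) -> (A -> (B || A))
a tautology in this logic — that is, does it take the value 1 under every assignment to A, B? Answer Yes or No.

Yes

A = 0, B = 0 ↦ 1
A = 0, B = 1/3 ↦ 1
A = 0, B = 2/3 ↦ 1
A = 0, B = 1 ↦ 1
A = 1/3, B = 0 ↦ 1
A = 1/3, B = 1/3 ↦ 1
A = 1/3, B = 2/3 ↦ 1
A = 1/3, B = 1 ↦ 1
A = 2/3, B = 0 ↦ 1
A = 2/3, B = 1/3 ↦ 1
A = 2/3, B = 2/3 ↦ 1
A = 2/3, B = 1 ↦ 1
A = 1, B = 0 ↦ 1
A = 1, B = 1/3 ↦ 1
A = 1, B = 2/3 ↦ 1
A = 1, B = 1 ↦ 1
Every assignment gives a value ≥ 1.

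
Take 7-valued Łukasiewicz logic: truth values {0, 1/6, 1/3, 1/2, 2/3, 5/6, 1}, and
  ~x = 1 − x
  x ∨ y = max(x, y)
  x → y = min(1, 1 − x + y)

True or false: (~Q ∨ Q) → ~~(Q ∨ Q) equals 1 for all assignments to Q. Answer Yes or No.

Counterexample: take Q = 0.
~Q = ~0 = 1
~Q ∨ Q = 1 ∨ 0 = 1
Q ∨ Q = 0 ∨ 0 = 0
~(Q ∨ Q) = ~0 = 1
~~(Q ∨ Q) = ~1 = 0
(~Q ∨ Q) → ~~(Q ∨ Q) = 1 → 0 = 0
This gives 0 ≠ 1.

No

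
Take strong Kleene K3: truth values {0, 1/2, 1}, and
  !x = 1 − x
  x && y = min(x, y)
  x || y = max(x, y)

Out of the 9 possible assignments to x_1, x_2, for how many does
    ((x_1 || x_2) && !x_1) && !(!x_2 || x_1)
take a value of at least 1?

x_1 = 0, x_2 = 0 ↦ 0  <
x_1 = 0, x_2 = 1/2 ↦ 1/2  <
x_1 = 0, x_2 = 1 ↦ 1  ≥
x_1 = 1/2, x_2 = 0 ↦ 0  <
x_1 = 1/2, x_2 = 1/2 ↦ 1/2  <
x_1 = 1/2, x_2 = 1 ↦ 1/2  <
x_1 = 1, x_2 = 0 ↦ 0  <
x_1 = 1, x_2 = 1/2 ↦ 0  <
x_1 = 1, x_2 = 1 ↦ 0  <
So 1 of the 9 assignments meets the threshold.

1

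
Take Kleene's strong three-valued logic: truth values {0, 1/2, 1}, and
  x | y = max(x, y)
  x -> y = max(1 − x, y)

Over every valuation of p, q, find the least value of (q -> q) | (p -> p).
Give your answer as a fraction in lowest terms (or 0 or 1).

Take p = 1/2, q = 1/2:
q -> q = 1/2 -> 1/2 = 1/2
p -> p = 1/2 -> 1/2 = 1/2
(q -> q) | (p -> p) = 1/2 | 1/2 = 1/2
No assignment yields a value below 1/2, so this is the minimum.

1/2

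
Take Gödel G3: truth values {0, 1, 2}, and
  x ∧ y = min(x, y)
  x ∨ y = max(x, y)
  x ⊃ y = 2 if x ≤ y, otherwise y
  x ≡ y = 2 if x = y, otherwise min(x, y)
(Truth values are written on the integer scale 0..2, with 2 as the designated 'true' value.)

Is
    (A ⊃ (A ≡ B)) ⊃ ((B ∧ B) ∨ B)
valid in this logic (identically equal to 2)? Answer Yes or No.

No

Counterexample: take A = 0, B = 0.
A ≡ B = 0 ≡ 0 = 2
A ⊃ (A ≡ B) = 0 ⊃ 2 = 2
B ∧ B = 0 ∧ 0 = 0
(B ∧ B) ∨ B = 0 ∨ 0 = 0
(A ⊃ (A ≡ B)) ⊃ ((B ∧ B) ∨ B) = 2 ⊃ 0 = 0
This gives 0 ≠ 2.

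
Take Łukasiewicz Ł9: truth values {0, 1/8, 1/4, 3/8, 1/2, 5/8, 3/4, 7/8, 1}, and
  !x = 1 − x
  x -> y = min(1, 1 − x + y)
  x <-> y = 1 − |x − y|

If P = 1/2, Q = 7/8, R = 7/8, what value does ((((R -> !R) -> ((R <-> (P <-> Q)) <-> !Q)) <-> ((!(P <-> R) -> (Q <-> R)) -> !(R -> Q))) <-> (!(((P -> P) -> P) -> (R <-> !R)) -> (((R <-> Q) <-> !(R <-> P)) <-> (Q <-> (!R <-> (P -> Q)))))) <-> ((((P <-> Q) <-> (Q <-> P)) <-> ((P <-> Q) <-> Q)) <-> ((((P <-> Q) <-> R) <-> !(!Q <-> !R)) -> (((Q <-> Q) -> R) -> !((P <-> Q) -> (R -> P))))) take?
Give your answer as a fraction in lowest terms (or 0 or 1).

!R = !7/8 = 1/8
R -> !R = 7/8 -> 1/8 = 1/4
P <-> Q = 1/2 <-> 7/8 = 5/8
R <-> (P <-> Q) = 7/8 <-> 5/8 = 3/4
!Q = !7/8 = 1/8
(R <-> (P <-> Q)) <-> !Q = 3/4 <-> 1/8 = 3/8
(R -> !R) -> ((R <-> (P <-> Q)) <-> !Q) = 1/4 -> 3/8 = 1
P <-> R = 1/2 <-> 7/8 = 5/8
!(P <-> R) = !5/8 = 3/8
Q <-> R = 7/8 <-> 7/8 = 1
!(P <-> R) -> (Q <-> R) = 3/8 -> 1 = 1
R -> Q = 7/8 -> 7/8 = 1
!(R -> Q) = !1 = 0
(!(P <-> R) -> (Q <-> R)) -> !(R -> Q) = 1 -> 0 = 0
((R -> !R) -> ((R <-> (P <-> Q)) <-> !Q)) <-> ((!(P <-> R) -> (Q <-> R)) -> !(R -> Q)) = 1 <-> 0 = 0
P -> P = 1/2 -> 1/2 = 1
(P -> P) -> P = 1 -> 1/2 = 1/2
!R = !7/8 = 1/8
R <-> !R = 7/8 <-> 1/8 = 1/4
((P -> P) -> P) -> (R <-> !R) = 1/2 -> 1/4 = 3/4
!(((P -> P) -> P) -> (R <-> !R)) = !3/4 = 1/4
R <-> Q = 7/8 <-> 7/8 = 1
R <-> P = 7/8 <-> 1/2 = 5/8
!(R <-> P) = !5/8 = 3/8
(R <-> Q) <-> !(R <-> P) = 1 <-> 3/8 = 3/8
!R = !7/8 = 1/8
P -> Q = 1/2 -> 7/8 = 1
!R <-> (P -> Q) = 1/8 <-> 1 = 1/8
Q <-> (!R <-> (P -> Q)) = 7/8 <-> 1/8 = 1/4
((R <-> Q) <-> !(R <-> P)) <-> (Q <-> (!R <-> (P -> Q))) = 3/8 <-> 1/4 = 7/8
!(((P -> P) -> P) -> (R <-> !R)) -> (((R <-> Q) <-> !(R <-> P)) <-> (Q <-> (!R <-> (P -> Q)))) = 1/4 -> 7/8 = 1
(((R -> !R) -> ((R <-> (P <-> Q)) <-> !Q)) <-> ((!(P <-> R) -> (Q <-> R)) -> !(R -> Q))) <-> (!(((P -> P) -> P) -> (R <-> !R)) -> (((R <-> Q) <-> !(R <-> P)) <-> (Q <-> (!R <-> (P -> Q))))) = 0 <-> 1 = 0
P <-> Q = 1/2 <-> 7/8 = 5/8
Q <-> P = 7/8 <-> 1/2 = 5/8
(P <-> Q) <-> (Q <-> P) = 5/8 <-> 5/8 = 1
P <-> Q = 1/2 <-> 7/8 = 5/8
(P <-> Q) <-> Q = 5/8 <-> 7/8 = 3/4
((P <-> Q) <-> (Q <-> P)) <-> ((P <-> Q) <-> Q) = 1 <-> 3/4 = 3/4
P <-> Q = 1/2 <-> 7/8 = 5/8
(P <-> Q) <-> R = 5/8 <-> 7/8 = 3/4
!Q = !7/8 = 1/8
!R = !7/8 = 1/8
!Q <-> !R = 1/8 <-> 1/8 = 1
!(!Q <-> !R) = !1 = 0
((P <-> Q) <-> R) <-> !(!Q <-> !R) = 3/4 <-> 0 = 1/4
Q <-> Q = 7/8 <-> 7/8 = 1
(Q <-> Q) -> R = 1 -> 7/8 = 7/8
P <-> Q = 1/2 <-> 7/8 = 5/8
R -> P = 7/8 -> 1/2 = 5/8
(P <-> Q) -> (R -> P) = 5/8 -> 5/8 = 1
!((P <-> Q) -> (R -> P)) = !1 = 0
((Q <-> Q) -> R) -> !((P <-> Q) -> (R -> P)) = 7/8 -> 0 = 1/8
(((P <-> Q) <-> R) <-> !(!Q <-> !R)) -> (((Q <-> Q) -> R) -> !((P <-> Q) -> (R -> P))) = 1/4 -> 1/8 = 7/8
(((P <-> Q) <-> (Q <-> P)) <-> ((P <-> Q) <-> Q)) <-> ((((P <-> Q) <-> R) <-> !(!Q <-> !R)) -> (((Q <-> Q) -> R) -> !((P <-> Q) -> (R -> P)))) = 3/4 <-> 7/8 = 7/8
((((R -> !R) -> ((R <-> (P <-> Q)) <-> !Q)) <-> ((!(P <-> R) -> (Q <-> R)) -> !(R -> Q))) <-> (!(((P -> P) -> P) -> (R <-> !R)) -> (((R <-> Q) <-> !(R <-> P)) <-> (Q <-> (!R <-> (P -> Q)))))) <-> ((((P <-> Q) <-> (Q <-> P)) <-> ((P <-> Q) <-> Q)) <-> ((((P <-> Q) <-> R) <-> !(!Q <-> !R)) -> (((Q <-> Q) -> R) -> !((P <-> Q) -> (R -> P))))) = 0 <-> 7/8 = 1/8

1/8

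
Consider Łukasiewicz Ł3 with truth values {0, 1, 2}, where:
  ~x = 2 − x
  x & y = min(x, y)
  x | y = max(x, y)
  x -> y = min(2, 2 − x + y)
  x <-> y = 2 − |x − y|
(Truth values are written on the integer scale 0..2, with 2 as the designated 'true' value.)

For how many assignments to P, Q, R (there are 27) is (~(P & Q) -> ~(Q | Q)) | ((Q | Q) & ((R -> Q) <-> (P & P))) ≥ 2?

value 2: 18 assignments (counts)
value 1: 6 assignments
value 0: 3 assignments
So 18 of the 27 assignments meet the threshold.

18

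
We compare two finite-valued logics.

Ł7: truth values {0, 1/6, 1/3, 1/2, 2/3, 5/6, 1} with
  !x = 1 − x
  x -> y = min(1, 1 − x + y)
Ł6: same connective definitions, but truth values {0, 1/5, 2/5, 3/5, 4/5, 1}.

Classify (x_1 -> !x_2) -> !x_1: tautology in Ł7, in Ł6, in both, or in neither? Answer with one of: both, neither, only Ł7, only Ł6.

neither

In Ł7: at x_1 = 1/6, x_2 = 0 the value is 5/6 — not a tautology.
In Ł6: at x_1 = 1/5, x_2 = 0 the value is 4/5 — not a tautology.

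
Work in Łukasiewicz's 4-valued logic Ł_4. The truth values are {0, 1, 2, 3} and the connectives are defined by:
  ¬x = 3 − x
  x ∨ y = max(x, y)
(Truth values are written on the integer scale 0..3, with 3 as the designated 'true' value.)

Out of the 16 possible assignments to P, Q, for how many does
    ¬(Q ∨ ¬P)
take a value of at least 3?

P = 0, Q = 0 ↦ 0  <
P = 0, Q = 1 ↦ 0  <
P = 0, Q = 2 ↦ 0  <
P = 0, Q = 3 ↦ 0  <
P = 1, Q = 0 ↦ 1  <
P = 1, Q = 1 ↦ 1  <
P = 1, Q = 2 ↦ 1  <
P = 1, Q = 3 ↦ 0  <
P = 2, Q = 0 ↦ 2  <
P = 2, Q = 1 ↦ 2  <
P = 2, Q = 2 ↦ 1  <
P = 2, Q = 3 ↦ 0  <
P = 3, Q = 0 ↦ 3  ≥
P = 3, Q = 1 ↦ 2  <
P = 3, Q = 2 ↦ 1  <
P = 3, Q = 3 ↦ 0  <
So 1 of the 16 assignments meets the threshold.

1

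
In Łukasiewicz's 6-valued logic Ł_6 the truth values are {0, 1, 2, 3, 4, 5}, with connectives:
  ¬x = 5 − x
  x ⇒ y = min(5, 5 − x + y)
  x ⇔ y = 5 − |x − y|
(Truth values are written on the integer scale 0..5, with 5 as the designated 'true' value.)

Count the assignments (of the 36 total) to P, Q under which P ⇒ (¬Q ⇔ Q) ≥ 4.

24

value 5: 18 assignments (counts)
value 4: 6 assignments (counts)
value 3: 4 assignments
value 2: 4 assignments
value 1: 2 assignments
value 0: 2 assignments
So 24 of the 36 assignments meet the threshold.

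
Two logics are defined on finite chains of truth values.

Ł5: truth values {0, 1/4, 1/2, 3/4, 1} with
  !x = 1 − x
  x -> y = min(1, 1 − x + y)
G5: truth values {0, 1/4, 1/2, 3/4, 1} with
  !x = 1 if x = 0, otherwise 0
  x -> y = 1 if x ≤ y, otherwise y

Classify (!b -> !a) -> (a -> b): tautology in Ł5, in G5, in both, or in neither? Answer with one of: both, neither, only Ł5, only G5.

only Ł5

In Ł5: every assignment gives 1 — tautology.
In G5: at a = 1/2, b = 1/4 the value is 1/4 — not a tautology.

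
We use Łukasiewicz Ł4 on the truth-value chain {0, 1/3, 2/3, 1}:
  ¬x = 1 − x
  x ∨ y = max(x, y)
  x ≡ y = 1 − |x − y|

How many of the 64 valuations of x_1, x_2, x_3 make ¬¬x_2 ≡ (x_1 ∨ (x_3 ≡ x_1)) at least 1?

value 1: 16 assignments (counts)
value 2/3: 24 assignments
value 1/3: 16 assignments
value 0: 8 assignments
So 16 of the 64 assignments meet the threshold.

16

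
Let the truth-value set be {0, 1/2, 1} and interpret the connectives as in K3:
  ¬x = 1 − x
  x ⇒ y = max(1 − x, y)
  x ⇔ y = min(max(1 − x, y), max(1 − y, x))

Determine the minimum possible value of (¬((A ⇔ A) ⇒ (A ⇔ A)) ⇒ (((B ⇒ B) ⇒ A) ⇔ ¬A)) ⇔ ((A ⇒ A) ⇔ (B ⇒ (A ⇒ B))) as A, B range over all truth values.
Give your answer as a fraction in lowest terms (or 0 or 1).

1/2

Take A = 1/2, B = 0:
A ⇔ A = 1/2 ⇔ 1/2 = 1/2
A ⇔ A = 1/2 ⇔ 1/2 = 1/2
(A ⇔ A) ⇒ (A ⇔ A) = 1/2 ⇒ 1/2 = 1/2
¬((A ⇔ A) ⇒ (A ⇔ A)) = ¬1/2 = 1/2
B ⇒ B = 0 ⇒ 0 = 1
(B ⇒ B) ⇒ A = 1 ⇒ 1/2 = 1/2
¬A = ¬1/2 = 1/2
((B ⇒ B) ⇒ A) ⇔ ¬A = 1/2 ⇔ 1/2 = 1/2
¬((A ⇔ A) ⇒ (A ⇔ A)) ⇒ (((B ⇒ B) ⇒ A) ⇔ ¬A) = 1/2 ⇒ 1/2 = 1/2
A ⇒ A = 1/2 ⇒ 1/2 = 1/2
A ⇒ B = 1/2 ⇒ 0 = 1/2
B ⇒ (A ⇒ B) = 0 ⇒ 1/2 = 1
(A ⇒ A) ⇔ (B ⇒ (A ⇒ B)) = 1/2 ⇔ 1 = 1/2
(¬((A ⇔ A) ⇒ (A ⇔ A)) ⇒ (((B ⇒ B) ⇒ A) ⇔ ¬A)) ⇔ ((A ⇒ A) ⇔ (B ⇒ (A ⇒ B))) = 1/2 ⇔ 1/2 = 1/2
No assignment yields a value below 1/2, so this is the minimum.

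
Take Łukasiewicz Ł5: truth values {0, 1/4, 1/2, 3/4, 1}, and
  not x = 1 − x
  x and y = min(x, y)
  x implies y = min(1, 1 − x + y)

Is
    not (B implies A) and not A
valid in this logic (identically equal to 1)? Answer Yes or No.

No

Counterexample: take A = 0, B = 0.
B implies A = 0 implies 0 = 1
not (B implies A) = not 1 = 0
not A = not 0 = 1
not (B implies A) and not A = 0 and 1 = 0
This gives 0 ≠ 1.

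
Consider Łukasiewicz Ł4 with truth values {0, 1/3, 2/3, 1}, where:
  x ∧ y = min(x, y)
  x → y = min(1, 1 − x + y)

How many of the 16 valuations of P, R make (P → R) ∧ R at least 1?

P = 0, R = 0 ↦ 0  <
P = 0, R = 1/3 ↦ 1/3  <
P = 0, R = 2/3 ↦ 2/3  <
P = 0, R = 1 ↦ 1  ≥
P = 1/3, R = 0 ↦ 0  <
P = 1/3, R = 1/3 ↦ 1/3  <
P = 1/3, R = 2/3 ↦ 2/3  <
P = 1/3, R = 1 ↦ 1  ≥
P = 2/3, R = 0 ↦ 0  <
P = 2/3, R = 1/3 ↦ 1/3  <
P = 2/3, R = 2/3 ↦ 2/3  <
P = 2/3, R = 1 ↦ 1  ≥
P = 1, R = 0 ↦ 0  <
P = 1, R = 1/3 ↦ 1/3  <
P = 1, R = 2/3 ↦ 2/3  <
P = 1, R = 1 ↦ 1  ≥
So 4 of the 16 assignments meet the threshold.

4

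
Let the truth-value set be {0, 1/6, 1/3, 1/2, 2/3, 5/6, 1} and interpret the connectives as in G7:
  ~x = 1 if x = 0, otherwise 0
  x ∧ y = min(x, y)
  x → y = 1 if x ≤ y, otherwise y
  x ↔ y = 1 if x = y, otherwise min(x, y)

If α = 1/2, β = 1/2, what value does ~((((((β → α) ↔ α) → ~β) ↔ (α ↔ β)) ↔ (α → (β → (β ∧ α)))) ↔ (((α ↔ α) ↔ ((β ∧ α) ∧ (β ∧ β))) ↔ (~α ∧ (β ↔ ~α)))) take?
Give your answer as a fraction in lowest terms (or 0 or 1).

β → α = 1/2 → 1/2 = 1
(β → α) ↔ α = 1 ↔ 1/2 = 1/2
~β = ~1/2 = 0
((β → α) ↔ α) → ~β = 1/2 → 0 = 0
α ↔ β = 1/2 ↔ 1/2 = 1
(((β → α) ↔ α) → ~β) ↔ (α ↔ β) = 0 ↔ 1 = 0
β ∧ α = 1/2 ∧ 1/2 = 1/2
β → (β ∧ α) = 1/2 → 1/2 = 1
α → (β → (β ∧ α)) = 1/2 → 1 = 1
((((β → α) ↔ α) → ~β) ↔ (α ↔ β)) ↔ (α → (β → (β ∧ α))) = 0 ↔ 1 = 0
α ↔ α = 1/2 ↔ 1/2 = 1
β ∧ α = 1/2 ∧ 1/2 = 1/2
β ∧ β = 1/2 ∧ 1/2 = 1/2
(β ∧ α) ∧ (β ∧ β) = 1/2 ∧ 1/2 = 1/2
(α ↔ α) ↔ ((β ∧ α) ∧ (β ∧ β)) = 1 ↔ 1/2 = 1/2
~α = ~1/2 = 0
~α = ~1/2 = 0
β ↔ ~α = 1/2 ↔ 0 = 0
~α ∧ (β ↔ ~α) = 0 ∧ 0 = 0
((α ↔ α) ↔ ((β ∧ α) ∧ (β ∧ β))) ↔ (~α ∧ (β ↔ ~α)) = 1/2 ↔ 0 = 0
(((((β → α) ↔ α) → ~β) ↔ (α ↔ β)) ↔ (α → (β → (β ∧ α)))) ↔ (((α ↔ α) ↔ ((β ∧ α) ∧ (β ∧ β))) ↔ (~α ∧ (β ↔ ~α))) = 0 ↔ 0 = 1
~((((((β → α) ↔ α) → ~β) ↔ (α ↔ β)) ↔ (α → (β → (β ∧ α)))) ↔ (((α ↔ α) ↔ ((β ∧ α) ∧ (β ∧ β))) ↔ (~α ∧ (β ↔ ~α)))) = ~1 = 0

0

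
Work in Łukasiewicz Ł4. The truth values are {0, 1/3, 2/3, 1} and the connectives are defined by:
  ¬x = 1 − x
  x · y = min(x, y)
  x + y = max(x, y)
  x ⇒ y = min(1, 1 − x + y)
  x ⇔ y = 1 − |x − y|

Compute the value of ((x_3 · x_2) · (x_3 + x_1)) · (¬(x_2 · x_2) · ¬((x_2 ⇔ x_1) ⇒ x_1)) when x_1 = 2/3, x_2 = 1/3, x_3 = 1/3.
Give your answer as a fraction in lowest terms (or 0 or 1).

0

x_3 · x_2 = 1/3 · 1/3 = 1/3
x_3 + x_1 = 1/3 + 2/3 = 2/3
(x_3 · x_2) · (x_3 + x_1) = 1/3 · 2/3 = 1/3
x_2 · x_2 = 1/3 · 1/3 = 1/3
¬(x_2 · x_2) = ¬1/3 = 2/3
x_2 ⇔ x_1 = 1/3 ⇔ 2/3 = 2/3
(x_2 ⇔ x_1) ⇒ x_1 = 2/3 ⇒ 2/3 = 1
¬((x_2 ⇔ x_1) ⇒ x_1) = ¬1 = 0
¬(x_2 · x_2) · ¬((x_2 ⇔ x_1) ⇒ x_1) = 2/3 · 0 = 0
((x_3 · x_2) · (x_3 + x_1)) · (¬(x_2 · x_2) · ¬((x_2 ⇔ x_1) ⇒ x_1)) = 1/3 · 0 = 0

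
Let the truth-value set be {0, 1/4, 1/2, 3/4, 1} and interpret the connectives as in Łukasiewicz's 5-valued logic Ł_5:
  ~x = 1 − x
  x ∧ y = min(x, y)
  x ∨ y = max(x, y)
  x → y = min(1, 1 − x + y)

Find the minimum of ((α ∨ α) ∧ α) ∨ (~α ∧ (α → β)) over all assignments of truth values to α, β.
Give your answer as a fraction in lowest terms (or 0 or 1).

Take α = 1/2, β = 0:
α ∨ α = 1/2 ∨ 1/2 = 1/2
(α ∨ α) ∧ α = 1/2 ∧ 1/2 = 1/2
~α = ~1/2 = 1/2
α → β = 1/2 → 0 = 1/2
~α ∧ (α → β) = 1/2 ∧ 1/2 = 1/2
((α ∨ α) ∧ α) ∨ (~α ∧ (α → β)) = 1/2 ∨ 1/2 = 1/2
No assignment yields a value below 1/2, so this is the minimum.

1/2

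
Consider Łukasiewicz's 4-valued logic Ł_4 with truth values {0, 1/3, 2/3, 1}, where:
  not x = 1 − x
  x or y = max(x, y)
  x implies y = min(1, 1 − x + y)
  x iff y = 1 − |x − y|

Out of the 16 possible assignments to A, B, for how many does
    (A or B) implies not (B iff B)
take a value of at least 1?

A = 0, B = 0 ↦ 1  ≥
A = 0, B = 1/3 ↦ 2/3  <
A = 0, B = 2/3 ↦ 1/3  <
A = 0, B = 1 ↦ 0  <
A = 1/3, B = 0 ↦ 2/3  <
A = 1/3, B = 1/3 ↦ 2/3  <
A = 1/3, B = 2/3 ↦ 1/3  <
A = 1/3, B = 1 ↦ 0  <
A = 2/3, B = 0 ↦ 1/3  <
A = 2/3, B = 1/3 ↦ 1/3  <
A = 2/3, B = 2/3 ↦ 1/3  <
A = 2/3, B = 1 ↦ 0  <
A = 1, B = 0 ↦ 0  <
A = 1, B = 1/3 ↦ 0  <
A = 1, B = 2/3 ↦ 0  <
A = 1, B = 1 ↦ 0  <
So 1 of the 16 assignments meets the threshold.

1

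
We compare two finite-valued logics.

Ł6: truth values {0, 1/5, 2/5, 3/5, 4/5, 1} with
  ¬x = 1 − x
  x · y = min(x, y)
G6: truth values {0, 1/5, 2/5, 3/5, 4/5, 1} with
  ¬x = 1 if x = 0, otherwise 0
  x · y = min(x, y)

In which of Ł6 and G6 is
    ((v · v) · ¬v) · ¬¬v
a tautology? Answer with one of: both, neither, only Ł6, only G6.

neither

In Ł6: at v = 0 the value is 0 — not a tautology.
In G6: at v = 0 the value is 0 — not a tautology.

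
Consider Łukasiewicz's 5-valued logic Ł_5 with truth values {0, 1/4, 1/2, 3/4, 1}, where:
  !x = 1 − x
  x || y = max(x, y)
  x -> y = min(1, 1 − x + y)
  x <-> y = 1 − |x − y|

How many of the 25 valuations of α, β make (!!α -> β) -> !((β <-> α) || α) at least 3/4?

8

value 1: 4 assignments (counts)
value 3/4: 4 assignments (counts)
value 1/2: 7 assignments
value 1/4: 5 assignments
value 0: 5 assignments
So 8 of the 25 assignments meet the threshold.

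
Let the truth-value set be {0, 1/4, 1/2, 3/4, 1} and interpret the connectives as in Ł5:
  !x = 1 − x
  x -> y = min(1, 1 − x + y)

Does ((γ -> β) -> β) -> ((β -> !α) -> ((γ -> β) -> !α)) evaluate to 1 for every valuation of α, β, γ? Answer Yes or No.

At α = 0, β = 0, γ = 3/4, for instance:
γ -> β = 3/4 -> 0 = 1/4
(γ -> β) -> β = 1/4 -> 0 = 3/4
!α = !0 = 1
β -> !α = 0 -> 1 = 1
(γ -> β) -> !α = 1/4 -> 1 = 1
(β -> !α) -> ((γ -> β) -> !α) = 1 -> 1 = 1
((γ -> β) -> β) -> ((β -> !α) -> ((γ -> β) -> !α)) = 3/4 -> 1 = 1
and checking the remaining 124 assignments likewise gives ≥ 1 in every case.

Yes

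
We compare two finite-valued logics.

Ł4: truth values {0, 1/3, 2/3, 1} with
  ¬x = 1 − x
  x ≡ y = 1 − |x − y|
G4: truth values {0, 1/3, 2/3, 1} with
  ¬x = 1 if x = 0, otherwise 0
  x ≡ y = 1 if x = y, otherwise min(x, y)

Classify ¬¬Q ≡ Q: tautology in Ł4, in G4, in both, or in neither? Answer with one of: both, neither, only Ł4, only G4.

In Ł4: every assignment gives 1 — tautology.
In G4: at Q = 1/3 the value is 1/3 — not a tautology.

only Ł4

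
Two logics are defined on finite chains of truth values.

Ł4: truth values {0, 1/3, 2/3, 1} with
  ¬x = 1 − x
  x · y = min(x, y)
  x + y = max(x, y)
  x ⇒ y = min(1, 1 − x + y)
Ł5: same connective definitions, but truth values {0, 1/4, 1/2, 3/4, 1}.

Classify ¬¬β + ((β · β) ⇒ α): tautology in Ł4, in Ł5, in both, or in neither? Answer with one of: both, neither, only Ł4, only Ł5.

In Ł4: at α = 0, β = 1/3 the value is 2/3 — not a tautology.
In Ł5: at α = 0, β = 1/4 the value is 3/4 — not a tautology.

neither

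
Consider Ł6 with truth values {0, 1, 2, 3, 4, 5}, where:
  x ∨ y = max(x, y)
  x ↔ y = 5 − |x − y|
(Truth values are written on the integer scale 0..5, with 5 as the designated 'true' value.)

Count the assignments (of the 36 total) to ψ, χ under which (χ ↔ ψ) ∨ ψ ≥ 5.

value 5: 11 assignments (counts)
value 4: 12 assignments
value 3: 7 assignments
value 2: 3 assignments
value 1: 2 assignments
value 0: 1 assignment
So 11 of the 36 assignments meet the threshold.

11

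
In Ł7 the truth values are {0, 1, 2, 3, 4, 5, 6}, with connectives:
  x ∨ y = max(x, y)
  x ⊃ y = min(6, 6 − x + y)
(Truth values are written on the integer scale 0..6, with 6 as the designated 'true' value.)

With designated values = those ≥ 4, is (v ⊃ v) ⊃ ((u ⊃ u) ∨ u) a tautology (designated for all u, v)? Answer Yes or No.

Yes

At u = 4, v = 5, for instance:
v ⊃ v = 5 ⊃ 5 = 6
u ⊃ u = 4 ⊃ 4 = 6
(u ⊃ u) ∨ u = 6 ∨ 4 = 6
(v ⊃ v) ⊃ ((u ⊃ u) ∨ u) = 6 ⊃ 6 = 6
and checking the remaining 48 assignments likewise gives ≥ 4 in every case.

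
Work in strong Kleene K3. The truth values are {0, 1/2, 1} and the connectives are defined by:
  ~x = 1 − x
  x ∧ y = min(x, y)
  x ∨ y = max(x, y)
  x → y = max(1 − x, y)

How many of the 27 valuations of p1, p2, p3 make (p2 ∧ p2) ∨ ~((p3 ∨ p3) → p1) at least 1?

value 1: 11 assignments (counts)
value 1/2: 11 assignments
value 0: 5 assignments
So 11 of the 27 assignments meet the threshold.

11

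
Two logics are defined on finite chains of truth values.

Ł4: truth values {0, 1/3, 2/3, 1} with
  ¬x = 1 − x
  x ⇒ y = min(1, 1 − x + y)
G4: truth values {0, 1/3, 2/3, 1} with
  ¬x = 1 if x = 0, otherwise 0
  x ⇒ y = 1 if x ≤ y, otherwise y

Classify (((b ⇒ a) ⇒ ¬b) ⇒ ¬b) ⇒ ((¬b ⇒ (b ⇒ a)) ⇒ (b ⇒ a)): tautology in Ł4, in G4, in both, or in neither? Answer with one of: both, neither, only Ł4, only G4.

only Ł4

In Ł4: every assignment gives 1 — tautology.
In G4: at a = 1/3, b = 2/3 the value is 1/3 — not a tautology.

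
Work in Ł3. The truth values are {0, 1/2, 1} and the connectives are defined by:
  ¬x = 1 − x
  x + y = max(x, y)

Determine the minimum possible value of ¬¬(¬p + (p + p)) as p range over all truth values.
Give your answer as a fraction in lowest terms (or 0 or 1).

1/2

Take p = 1/2:
¬p = ¬1/2 = 1/2
p + p = 1/2 + 1/2 = 1/2
¬p + (p + p) = 1/2 + 1/2 = 1/2
¬(¬p + (p + p)) = ¬1/2 = 1/2
¬¬(¬p + (p + p)) = ¬1/2 = 1/2
No assignment yields a value below 1/2, so this is the minimum.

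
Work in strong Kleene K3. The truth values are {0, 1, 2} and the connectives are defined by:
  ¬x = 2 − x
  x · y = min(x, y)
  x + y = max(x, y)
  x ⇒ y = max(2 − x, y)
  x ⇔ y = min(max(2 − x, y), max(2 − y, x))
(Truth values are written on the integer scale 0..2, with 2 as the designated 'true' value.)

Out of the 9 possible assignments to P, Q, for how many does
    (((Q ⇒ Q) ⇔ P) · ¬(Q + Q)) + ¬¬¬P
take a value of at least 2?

P = 0, Q = 0 ↦ 2  ≥
P = 0, Q = 1 ↦ 2  ≥
P = 0, Q = 2 ↦ 2  ≥
P = 1, Q = 0 ↦ 1  <
P = 1, Q = 1 ↦ 1  <
P = 1, Q = 2 ↦ 1  <
P = 2, Q = 0 ↦ 2  ≥
P = 2, Q = 1 ↦ 1  <
P = 2, Q = 2 ↦ 0  <
So 4 of the 9 assignments meet the threshold.

4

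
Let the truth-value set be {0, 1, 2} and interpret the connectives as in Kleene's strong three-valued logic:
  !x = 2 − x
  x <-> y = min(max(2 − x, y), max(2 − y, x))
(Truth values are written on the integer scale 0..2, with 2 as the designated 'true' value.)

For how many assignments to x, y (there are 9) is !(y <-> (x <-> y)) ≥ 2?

2

x = 0, y = 0 ↦ 2  ≥
x = 0, y = 1 ↦ 1  <
x = 0, y = 2 ↦ 2  ≥
x = 1, y = 0 ↦ 1  <
x = 1, y = 1 ↦ 1  <
x = 1, y = 2 ↦ 1  <
x = 2, y = 0 ↦ 0  <
x = 2, y = 1 ↦ 1  <
x = 2, y = 2 ↦ 0  <
So 2 of the 9 assignments meet the threshold.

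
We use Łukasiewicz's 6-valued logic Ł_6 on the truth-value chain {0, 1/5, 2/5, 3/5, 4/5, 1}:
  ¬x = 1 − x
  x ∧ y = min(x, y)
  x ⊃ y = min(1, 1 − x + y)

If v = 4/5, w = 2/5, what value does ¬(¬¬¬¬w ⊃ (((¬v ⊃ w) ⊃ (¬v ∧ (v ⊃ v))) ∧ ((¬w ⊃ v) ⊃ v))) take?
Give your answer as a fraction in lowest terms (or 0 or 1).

1/5

¬w = ¬2/5 = 3/5
¬¬w = ¬3/5 = 2/5
¬¬¬w = ¬2/5 = 3/5
¬¬¬¬w = ¬3/5 = 2/5
¬v = ¬4/5 = 1/5
¬v ⊃ w = 1/5 ⊃ 2/5 = 1
¬v = ¬4/5 = 1/5
v ⊃ v = 4/5 ⊃ 4/5 = 1
¬v ∧ (v ⊃ v) = 1/5 ∧ 1 = 1/5
(¬v ⊃ w) ⊃ (¬v ∧ (v ⊃ v)) = 1 ⊃ 1/5 = 1/5
¬w = ¬2/5 = 3/5
¬w ⊃ v = 3/5 ⊃ 4/5 = 1
(¬w ⊃ v) ⊃ v = 1 ⊃ 4/5 = 4/5
((¬v ⊃ w) ⊃ (¬v ∧ (v ⊃ v))) ∧ ((¬w ⊃ v) ⊃ v) = 1/5 ∧ 4/5 = 1/5
¬¬¬¬w ⊃ (((¬v ⊃ w) ⊃ (¬v ∧ (v ⊃ v))) ∧ ((¬w ⊃ v) ⊃ v)) = 2/5 ⊃ 1/5 = 4/5
¬(¬¬¬¬w ⊃ (((¬v ⊃ w) ⊃ (¬v ∧ (v ⊃ v))) ∧ ((¬w ⊃ v) ⊃ v))) = ¬4/5 = 1/5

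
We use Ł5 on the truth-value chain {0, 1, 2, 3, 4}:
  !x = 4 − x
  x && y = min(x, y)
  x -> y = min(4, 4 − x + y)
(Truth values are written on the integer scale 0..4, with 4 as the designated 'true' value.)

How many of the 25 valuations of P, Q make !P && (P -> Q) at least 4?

5

value 4: 5 assignments (counts)
value 3: 5 assignments
value 2: 5 assignments
value 1: 5 assignments
value 0: 5 assignments
So 5 of the 25 assignments meet the threshold.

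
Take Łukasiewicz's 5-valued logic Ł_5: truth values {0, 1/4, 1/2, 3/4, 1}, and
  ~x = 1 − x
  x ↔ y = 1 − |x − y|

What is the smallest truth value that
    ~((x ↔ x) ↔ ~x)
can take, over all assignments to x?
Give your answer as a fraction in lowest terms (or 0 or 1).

Take x = 0:
x ↔ x = 0 ↔ 0 = 1
~x = ~0 = 1
(x ↔ x) ↔ ~x = 1 ↔ 1 = 1
~((x ↔ x) ↔ ~x) = ~1 = 0
No assignment yields a value below 0, so this is the minimum.

0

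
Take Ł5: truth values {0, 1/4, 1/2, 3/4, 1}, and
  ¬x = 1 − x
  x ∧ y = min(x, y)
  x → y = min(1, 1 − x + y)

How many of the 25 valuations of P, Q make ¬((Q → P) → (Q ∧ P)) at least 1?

value 1: 5 assignments (counts)
value 3/4: 5 assignments
value 1/2: 5 assignments
value 1/4: 5 assignments
value 0: 5 assignments
So 5 of the 25 assignments meet the threshold.

5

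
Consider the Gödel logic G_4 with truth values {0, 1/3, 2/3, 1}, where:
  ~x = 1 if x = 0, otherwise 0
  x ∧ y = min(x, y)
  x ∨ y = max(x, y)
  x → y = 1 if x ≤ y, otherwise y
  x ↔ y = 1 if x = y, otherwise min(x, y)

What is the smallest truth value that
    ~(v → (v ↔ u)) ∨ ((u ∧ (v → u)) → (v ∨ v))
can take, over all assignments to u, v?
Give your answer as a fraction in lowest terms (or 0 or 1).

0

Take u = 1/3, v = 0:
v ↔ u = 0 ↔ 1/3 = 0
v → (v ↔ u) = 0 → 0 = 1
~(v → (v ↔ u)) = ~1 = 0
v → u = 0 → 1/3 = 1
u ∧ (v → u) = 1/3 ∧ 1 = 1/3
v ∨ v = 0 ∨ 0 = 0
(u ∧ (v → u)) → (v ∨ v) = 1/3 → 0 = 0
~(v → (v ↔ u)) ∨ ((u ∧ (v → u)) → (v ∨ v)) = 0 ∨ 0 = 0
No assignment yields a value below 0, so this is the minimum.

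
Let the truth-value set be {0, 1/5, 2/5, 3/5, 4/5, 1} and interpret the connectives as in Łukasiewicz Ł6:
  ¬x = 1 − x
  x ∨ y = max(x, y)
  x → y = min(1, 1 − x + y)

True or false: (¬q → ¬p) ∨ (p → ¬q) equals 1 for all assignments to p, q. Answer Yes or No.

Counterexample: take p = 4/5, q = 2/5.
¬q = ¬2/5 = 3/5
¬p = ¬4/5 = 1/5
¬q → ¬p = 3/5 → 1/5 = 3/5
¬q = ¬2/5 = 3/5
p → ¬q = 4/5 → 3/5 = 4/5
(¬q → ¬p) ∨ (p → ¬q) = 3/5 ∨ 4/5 = 4/5
This gives 4/5 ≠ 1.

No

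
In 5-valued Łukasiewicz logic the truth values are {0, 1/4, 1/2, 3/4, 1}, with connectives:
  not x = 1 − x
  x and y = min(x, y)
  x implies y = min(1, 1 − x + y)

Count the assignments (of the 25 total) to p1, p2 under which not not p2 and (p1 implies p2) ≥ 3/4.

10

value 1: 5 assignments (counts)
value 3/4: 5 assignments (counts)
value 1/2: 5 assignments
value 1/4: 5 assignments
value 0: 5 assignments
So 10 of the 25 assignments meet the threshold.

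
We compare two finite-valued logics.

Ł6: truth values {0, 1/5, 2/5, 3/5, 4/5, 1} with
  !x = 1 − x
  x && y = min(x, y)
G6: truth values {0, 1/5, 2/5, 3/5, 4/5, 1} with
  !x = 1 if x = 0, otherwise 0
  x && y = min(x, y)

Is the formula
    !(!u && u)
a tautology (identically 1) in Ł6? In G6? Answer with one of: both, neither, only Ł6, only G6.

only G6

In Ł6: at u = 1/5 the value is 4/5 — not a tautology.
In G6: every assignment gives 1 — tautology.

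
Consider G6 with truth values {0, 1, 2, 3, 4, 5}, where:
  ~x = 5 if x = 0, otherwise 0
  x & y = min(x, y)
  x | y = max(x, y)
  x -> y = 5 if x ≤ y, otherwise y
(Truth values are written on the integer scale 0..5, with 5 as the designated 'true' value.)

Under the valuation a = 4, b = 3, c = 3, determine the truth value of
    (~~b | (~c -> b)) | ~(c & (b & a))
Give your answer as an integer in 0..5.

~b = ~3 = 0
~~b = ~0 = 5
~c = ~3 = 0
~c -> b = 0 -> 3 = 5
~~b | (~c -> b) = 5 | 5 = 5
b & a = 3 & 4 = 3
c & (b & a) = 3 & 3 = 3
~(c & (b & a)) = ~3 = 0
(~~b | (~c -> b)) | ~(c & (b & a)) = 5 | 0 = 5

5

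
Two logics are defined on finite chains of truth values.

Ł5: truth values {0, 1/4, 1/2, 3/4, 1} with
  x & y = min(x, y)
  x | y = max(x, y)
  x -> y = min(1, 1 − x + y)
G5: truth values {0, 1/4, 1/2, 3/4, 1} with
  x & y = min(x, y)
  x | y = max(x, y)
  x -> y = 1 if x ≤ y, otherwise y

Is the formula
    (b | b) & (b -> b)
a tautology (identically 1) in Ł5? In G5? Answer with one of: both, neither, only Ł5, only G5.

In Ł5: at b = 0 the value is 0 — not a tautology.
In G5: at b = 0 the value is 0 — not a tautology.

neither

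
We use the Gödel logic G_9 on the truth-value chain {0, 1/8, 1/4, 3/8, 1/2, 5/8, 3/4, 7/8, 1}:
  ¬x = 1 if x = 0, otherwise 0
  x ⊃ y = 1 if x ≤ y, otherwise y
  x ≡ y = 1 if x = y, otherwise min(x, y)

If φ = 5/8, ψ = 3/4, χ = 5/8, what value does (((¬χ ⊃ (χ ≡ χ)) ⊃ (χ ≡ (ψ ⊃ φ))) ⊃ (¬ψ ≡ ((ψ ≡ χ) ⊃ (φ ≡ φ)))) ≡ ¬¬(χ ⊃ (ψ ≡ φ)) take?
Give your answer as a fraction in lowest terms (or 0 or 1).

¬χ = ¬5/8 = 0
χ ≡ χ = 5/8 ≡ 5/8 = 1
¬χ ⊃ (χ ≡ χ) = 0 ⊃ 1 = 1
ψ ⊃ φ = 3/4 ⊃ 5/8 = 5/8
χ ≡ (ψ ⊃ φ) = 5/8 ≡ 5/8 = 1
(¬χ ⊃ (χ ≡ χ)) ⊃ (χ ≡ (ψ ⊃ φ)) = 1 ⊃ 1 = 1
¬ψ = ¬3/4 = 0
ψ ≡ χ = 3/4 ≡ 5/8 = 5/8
φ ≡ φ = 5/8 ≡ 5/8 = 1
(ψ ≡ χ) ⊃ (φ ≡ φ) = 5/8 ⊃ 1 = 1
¬ψ ≡ ((ψ ≡ χ) ⊃ (φ ≡ φ)) = 0 ≡ 1 = 0
((¬χ ⊃ (χ ≡ χ)) ⊃ (χ ≡ (ψ ⊃ φ))) ⊃ (¬ψ ≡ ((ψ ≡ χ) ⊃ (φ ≡ φ))) = 1 ⊃ 0 = 0
ψ ≡ φ = 3/4 ≡ 5/8 = 5/8
χ ⊃ (ψ ≡ φ) = 5/8 ⊃ 5/8 = 1
¬(χ ⊃ (ψ ≡ φ)) = ¬1 = 0
¬¬(χ ⊃ (ψ ≡ φ)) = ¬0 = 1
(((¬χ ⊃ (χ ≡ χ)) ⊃ (χ ≡ (ψ ⊃ φ))) ⊃ (¬ψ ≡ ((ψ ≡ χ) ⊃ (φ ≡ φ)))) ≡ ¬¬(χ ⊃ (ψ ≡ φ)) = 0 ≡ 1 = 0

0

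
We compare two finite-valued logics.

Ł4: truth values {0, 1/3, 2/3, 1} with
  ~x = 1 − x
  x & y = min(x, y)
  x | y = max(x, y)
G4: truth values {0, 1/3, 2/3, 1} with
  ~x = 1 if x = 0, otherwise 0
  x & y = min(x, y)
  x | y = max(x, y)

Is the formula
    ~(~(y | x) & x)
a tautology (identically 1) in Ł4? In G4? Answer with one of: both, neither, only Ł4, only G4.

In Ł4: at x = 1/3, y = 0 the value is 2/3 — not a tautology.
In G4: every assignment gives 1 — tautology.

only G4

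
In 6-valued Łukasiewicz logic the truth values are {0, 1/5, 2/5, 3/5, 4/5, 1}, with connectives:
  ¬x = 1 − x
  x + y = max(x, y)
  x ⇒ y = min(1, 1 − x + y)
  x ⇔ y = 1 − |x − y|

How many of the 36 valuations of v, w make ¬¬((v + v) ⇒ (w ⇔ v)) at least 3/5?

value 1: 27 assignments (counts)
value 4/5: 3 assignments (counts)
value 3/5: 2 assignments (counts)
value 2/5: 2 assignments
value 1/5: 1 assignment
value 0: 1 assignment
So 32 of the 36 assignments meet the threshold.

32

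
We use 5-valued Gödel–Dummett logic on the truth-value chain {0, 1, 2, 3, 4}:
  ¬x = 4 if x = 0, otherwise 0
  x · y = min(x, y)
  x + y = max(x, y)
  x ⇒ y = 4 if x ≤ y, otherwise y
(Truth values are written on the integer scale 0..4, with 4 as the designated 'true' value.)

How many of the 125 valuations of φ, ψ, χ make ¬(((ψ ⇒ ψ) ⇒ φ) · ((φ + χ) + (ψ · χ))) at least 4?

value 4: 25 assignments (counts)
value 0: 100 assignments
So 25 of the 125 assignments meet the threshold.

25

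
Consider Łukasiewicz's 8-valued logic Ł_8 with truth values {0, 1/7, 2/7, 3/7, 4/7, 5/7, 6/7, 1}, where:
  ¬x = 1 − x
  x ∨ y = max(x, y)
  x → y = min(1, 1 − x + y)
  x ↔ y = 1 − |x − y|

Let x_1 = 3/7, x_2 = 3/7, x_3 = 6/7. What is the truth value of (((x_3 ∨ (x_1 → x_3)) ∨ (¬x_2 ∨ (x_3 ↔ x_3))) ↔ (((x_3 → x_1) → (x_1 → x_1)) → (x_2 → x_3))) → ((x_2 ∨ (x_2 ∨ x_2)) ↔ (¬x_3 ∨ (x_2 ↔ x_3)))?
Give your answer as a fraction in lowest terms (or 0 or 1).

x_1 → x_3 = 3/7 → 6/7 = 1
x_3 ∨ (x_1 → x_3) = 6/7 ∨ 1 = 1
¬x_2 = ¬3/7 = 4/7
x_3 ↔ x_3 = 6/7 ↔ 6/7 = 1
¬x_2 ∨ (x_3 ↔ x_3) = 4/7 ∨ 1 = 1
(x_3 ∨ (x_1 → x_3)) ∨ (¬x_2 ∨ (x_3 ↔ x_3)) = 1 ∨ 1 = 1
x_3 → x_1 = 6/7 → 3/7 = 4/7
x_1 → x_1 = 3/7 → 3/7 = 1
(x_3 → x_1) → (x_1 → x_1) = 4/7 → 1 = 1
x_2 → x_3 = 3/7 → 6/7 = 1
((x_3 → x_1) → (x_1 → x_1)) → (x_2 → x_3) = 1 → 1 = 1
((x_3 ∨ (x_1 → x_3)) ∨ (¬x_2 ∨ (x_3 ↔ x_3))) ↔ (((x_3 → x_1) → (x_1 → x_1)) → (x_2 → x_3)) = 1 ↔ 1 = 1
x_2 ∨ x_2 = 3/7 ∨ 3/7 = 3/7
x_2 ∨ (x_2 ∨ x_2) = 3/7 ∨ 3/7 = 3/7
¬x_3 = ¬6/7 = 1/7
x_2 ↔ x_3 = 3/7 ↔ 6/7 = 4/7
¬x_3 ∨ (x_2 ↔ x_3) = 1/7 ∨ 4/7 = 4/7
(x_2 ∨ (x_2 ∨ x_2)) ↔ (¬x_3 ∨ (x_2 ↔ x_3)) = 3/7 ↔ 4/7 = 6/7
(((x_3 ∨ (x_1 → x_3)) ∨ (¬x_2 ∨ (x_3 ↔ x_3))) ↔ (((x_3 → x_1) → (x_1 → x_1)) → (x_2 → x_3))) → ((x_2 ∨ (x_2 ∨ x_2)) ↔ (¬x_3 ∨ (x_2 ↔ x_3))) = 1 → 6/7 = 6/7

6/7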